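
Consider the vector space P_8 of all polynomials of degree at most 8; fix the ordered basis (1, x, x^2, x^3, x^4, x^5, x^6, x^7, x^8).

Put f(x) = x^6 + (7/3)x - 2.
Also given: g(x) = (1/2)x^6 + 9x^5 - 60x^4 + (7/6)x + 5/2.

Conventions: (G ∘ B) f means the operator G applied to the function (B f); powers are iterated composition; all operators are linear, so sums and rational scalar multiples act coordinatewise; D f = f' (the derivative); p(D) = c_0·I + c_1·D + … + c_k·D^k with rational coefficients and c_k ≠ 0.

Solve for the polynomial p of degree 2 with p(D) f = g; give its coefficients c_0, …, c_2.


D^0 f = x^6 + (7/3)x - 2
D^1 f = 6x^5 + 7/3
D^2 f = 30x^4
matching coefficients of g against c_0 f + c_1 Df + … from the top degree down determines the c_i
solution: c_0 = 1/2, c_1 = 3/2, c_2 = -2

p(D) = (1/2)·I + (3/2)·D − 2·D^2, i.e. c_0 = 1/2, c_1 = 3/2, c_2 = -2


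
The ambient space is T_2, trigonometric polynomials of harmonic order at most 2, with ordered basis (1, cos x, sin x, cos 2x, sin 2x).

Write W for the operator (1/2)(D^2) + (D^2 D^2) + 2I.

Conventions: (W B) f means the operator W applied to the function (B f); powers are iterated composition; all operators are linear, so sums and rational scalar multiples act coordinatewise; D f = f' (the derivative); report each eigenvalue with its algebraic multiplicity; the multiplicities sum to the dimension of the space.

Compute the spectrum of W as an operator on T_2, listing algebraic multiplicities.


λ = 2 (multiplicity 1), λ = 5/2 (multiplicity 2), λ = 16 (multiplicity 2)

image of 1: 2
image of cos x: (5/2)cos x
image of sin x: (5/2)sin x
image of cos 2x: 16cos 2x
image of sin 2x: 16sin 2x
the matrix is diagonal; its diagonal is (2, 5/2, 5/2, 16, 16)
for a triangular matrix the eigenvalues are the diagonal entries, with algebraic multiplicity their repetition count


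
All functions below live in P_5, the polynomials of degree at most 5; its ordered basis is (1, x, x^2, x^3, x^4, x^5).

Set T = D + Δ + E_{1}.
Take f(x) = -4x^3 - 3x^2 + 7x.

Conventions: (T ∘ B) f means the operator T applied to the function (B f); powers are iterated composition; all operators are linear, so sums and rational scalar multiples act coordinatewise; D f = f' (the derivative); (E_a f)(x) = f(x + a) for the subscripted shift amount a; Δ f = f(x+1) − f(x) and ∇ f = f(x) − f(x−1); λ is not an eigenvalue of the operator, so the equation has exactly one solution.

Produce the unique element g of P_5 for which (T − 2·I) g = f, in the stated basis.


the result is g(x) = 4x^3 + 39x^2 + 251x + 839

write g with unknown coordinates in the stated basis and equate coefficients in (T − 2·I) g = f
solving from the highest basis element down gives g = 4x^3 + 39x^2 + 251x + 839
check: T g = 4x^3 + 75x^2 + 509x + 1678
so T g − 2·g = -4x^3 - 3x^2 + 7x = f ✓


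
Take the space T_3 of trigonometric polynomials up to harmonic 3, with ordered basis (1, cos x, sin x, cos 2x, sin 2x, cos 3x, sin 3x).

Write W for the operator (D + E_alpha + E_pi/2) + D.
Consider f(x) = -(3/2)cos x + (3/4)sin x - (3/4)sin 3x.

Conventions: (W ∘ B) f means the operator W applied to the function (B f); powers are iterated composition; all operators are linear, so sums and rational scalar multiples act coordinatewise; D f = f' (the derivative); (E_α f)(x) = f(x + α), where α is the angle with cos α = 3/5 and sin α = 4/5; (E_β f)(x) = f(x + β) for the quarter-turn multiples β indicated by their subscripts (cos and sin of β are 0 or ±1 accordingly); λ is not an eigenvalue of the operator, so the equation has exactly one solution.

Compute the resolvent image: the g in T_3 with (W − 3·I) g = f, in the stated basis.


g(x) = (15/404)cos x - (75/202)sin x + (223/2452)cos 3x + (41/613)sin 3x

write g with unknown coordinates in the stated basis and equate coefficients in (W − 3·I) g = f
solving from the highest basis element down gives g = (15/404)cos x - (75/202)sin x + (223/2452)cos 3x + (41/613)sin 3x
check: W g = -(561/404)cos x - (147/404)sin x + (669/2452)cos 3x - (1347/2452)sin 3x
so W g − 3·g = -(3/2)cos x + (3/4)sin x - (3/4)sin 3x = f ✓


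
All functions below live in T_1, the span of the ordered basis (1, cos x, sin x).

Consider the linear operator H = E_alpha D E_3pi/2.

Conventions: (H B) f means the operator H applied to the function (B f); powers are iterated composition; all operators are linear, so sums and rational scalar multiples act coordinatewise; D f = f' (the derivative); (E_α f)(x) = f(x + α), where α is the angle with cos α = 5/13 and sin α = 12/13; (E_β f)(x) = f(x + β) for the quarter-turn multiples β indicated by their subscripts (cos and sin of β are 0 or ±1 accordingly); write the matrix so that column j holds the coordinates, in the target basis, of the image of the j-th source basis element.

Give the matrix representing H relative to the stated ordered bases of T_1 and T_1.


image of 1: 0
image of cos x: (5/13)cos x - (12/13)sin x
image of sin x: (12/13)cos x + (5/13)sin x
each image's coordinates form column j of the matrix

the matrix is [[0, 0, 0]; [0, 5/13, 12/13]; [0, -12/13, 5/13]] (rows listed top to bottom)


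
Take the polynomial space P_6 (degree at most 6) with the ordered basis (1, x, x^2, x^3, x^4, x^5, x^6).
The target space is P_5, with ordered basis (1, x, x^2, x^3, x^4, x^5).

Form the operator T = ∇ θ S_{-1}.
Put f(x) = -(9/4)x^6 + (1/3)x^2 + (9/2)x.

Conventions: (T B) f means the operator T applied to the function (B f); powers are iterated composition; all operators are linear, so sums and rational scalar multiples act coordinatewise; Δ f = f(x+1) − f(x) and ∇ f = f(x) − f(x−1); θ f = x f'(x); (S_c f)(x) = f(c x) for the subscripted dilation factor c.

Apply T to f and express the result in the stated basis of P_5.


the result is g(x) = -81x^5 + (405/2)x^4 - 270x^3 + (405/2)x^2 - (239/3)x + 25/3

S_{-1} f = -(9/4)x^6 + (1/3)x^2 - (9/2)x
θ S_{-1} f = -(27/2)x^6 + (2/3)x^2 - (9/2)x
∇ θ S_{-1} f = -81x^5 + (405/2)x^4 - 270x^3 + (405/2)x^2 - (239/3)x + 25/3


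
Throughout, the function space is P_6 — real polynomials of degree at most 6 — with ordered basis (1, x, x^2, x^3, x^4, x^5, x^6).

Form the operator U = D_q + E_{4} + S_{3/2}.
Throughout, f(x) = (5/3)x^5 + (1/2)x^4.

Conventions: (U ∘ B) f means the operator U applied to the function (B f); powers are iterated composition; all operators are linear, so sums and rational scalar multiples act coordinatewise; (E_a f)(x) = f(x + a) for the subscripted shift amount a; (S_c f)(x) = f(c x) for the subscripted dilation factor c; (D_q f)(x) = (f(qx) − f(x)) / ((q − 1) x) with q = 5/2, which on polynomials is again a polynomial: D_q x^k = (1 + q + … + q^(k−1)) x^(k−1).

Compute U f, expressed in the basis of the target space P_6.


D_q f = (5155/48)x^4 + (203/16)x^3
E_{4} f = (5/3)x^5 + (203/6)x^4 + (824/3)x^3 + (3344/3)x^2 + (6784/3)x + 5504/3
S_{3/2} f = (405/32)x^5 + (81/32)x^4
(D_q + E_{4} + S_{3/2}) f = (1375/96)x^5 + (13801/96)x^4 + (13793/48)x^3 + (3344/3)x^2 + (6784/3)x + 5504/3

the image equals g(x) = (1375/96)x^5 + (13801/96)x^4 + (13793/48)x^3 + (3344/3)x^2 + (6784/3)x + 5504/3


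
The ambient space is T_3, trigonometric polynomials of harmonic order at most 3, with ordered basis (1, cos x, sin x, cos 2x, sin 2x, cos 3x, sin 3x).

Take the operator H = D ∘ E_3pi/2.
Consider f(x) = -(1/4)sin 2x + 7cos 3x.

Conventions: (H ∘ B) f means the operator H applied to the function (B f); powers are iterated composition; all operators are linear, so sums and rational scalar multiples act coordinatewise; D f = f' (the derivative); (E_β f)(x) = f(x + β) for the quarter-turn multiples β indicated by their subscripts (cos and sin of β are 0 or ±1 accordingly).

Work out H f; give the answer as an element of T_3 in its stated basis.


g(x) = (1/2)cos 2x - 21cos 3x

E_3pi/2 f = (1/4)sin 2x - 7sin 3x
D E_3pi/2 f = (1/2)cos 2x - 21cos 3x


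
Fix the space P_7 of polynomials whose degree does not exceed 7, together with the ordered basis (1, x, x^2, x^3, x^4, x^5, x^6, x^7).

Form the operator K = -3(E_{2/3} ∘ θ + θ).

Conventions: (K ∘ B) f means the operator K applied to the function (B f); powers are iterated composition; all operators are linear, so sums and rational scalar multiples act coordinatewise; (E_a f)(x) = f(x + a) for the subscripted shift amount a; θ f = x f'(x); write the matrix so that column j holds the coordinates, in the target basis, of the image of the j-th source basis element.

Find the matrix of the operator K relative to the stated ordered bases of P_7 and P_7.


image of 1: 0
image of x: -6x - 2
image of x^2: -12x^2 - 8x - 8/3
image of x^3: -18x^3 - 18x^2 - 12x - 8/3
image of x^4: -24x^4 - 32x^3 - 32x^2 - (128/9)x - 64/27
image of x^5: -30x^5 - 50x^4 - (200/3)x^3 - (400/9)x^2 - (400/27)x - 160/81
image of x^6: -36x^6 - 72x^5 - 120x^4 - (320/3)x^3 - (160/3)x^2 - (128/9)x - 128/81
image of x^7: -42x^7 - 98x^6 - 196x^5 - (1960/9)x^4 - (3920/27)x^3 - (1568/27)x^2 - (3136/243)x - 896/729
each image's coordinates form column j of the matrix

the matrix is [[0, -2, -8/3, -8/3, -64/27, -160/81, -128/81, -896/729]; [0, -6, -8, -12, -128/9, -400/27, -128/9, -3136/243]; [0, 0, -12, -18, -32, -400/9, -160/3, -1568/27]; [0, 0, 0, -18, -32, -200/3, -320/3, -3920/27]; [0, 0, 0, 0, -24, -50, -120, -1960/9]; [0, 0, 0, 0, 0, -30, -72, -196]; [0, 0, 0, 0, 0, 0, -36, -98]; [0, 0, 0, 0, 0, 0, 0, -42]] (rows listed top to bottom)


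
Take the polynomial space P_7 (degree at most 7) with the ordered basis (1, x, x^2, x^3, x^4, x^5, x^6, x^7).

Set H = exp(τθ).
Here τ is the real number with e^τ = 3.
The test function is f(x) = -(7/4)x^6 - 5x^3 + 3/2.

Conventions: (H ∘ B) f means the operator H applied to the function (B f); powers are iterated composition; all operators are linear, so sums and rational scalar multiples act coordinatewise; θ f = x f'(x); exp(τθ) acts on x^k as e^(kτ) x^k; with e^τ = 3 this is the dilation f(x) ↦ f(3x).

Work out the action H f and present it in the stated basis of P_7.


the result is g(x) = -(5103/4)x^6 - 135x^3 + 3/2

exp(τθ) x^k = e^(kτ) x^k; with e^τ = 3 this sends x^k to 3^k x^k
x^3 ↦ 27 x^3
x^6 ↦ 729 x^6
applying this coordinatewise to f: exp(τθ) f = -(5103/4)x^6 - 135x^3 + 3/2


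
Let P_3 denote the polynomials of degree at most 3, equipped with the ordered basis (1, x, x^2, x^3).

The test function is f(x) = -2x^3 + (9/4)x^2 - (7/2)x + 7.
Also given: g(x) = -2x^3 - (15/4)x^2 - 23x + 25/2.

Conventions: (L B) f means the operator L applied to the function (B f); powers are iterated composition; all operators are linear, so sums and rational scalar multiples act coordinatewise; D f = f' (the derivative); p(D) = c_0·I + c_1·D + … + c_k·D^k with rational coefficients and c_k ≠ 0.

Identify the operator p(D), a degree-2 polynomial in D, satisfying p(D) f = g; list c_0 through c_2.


D^0 f = -2x^3 + (9/4)x^2 - (7/2)x + 7
D^1 f = -6x^2 + (9/2)x - 7/2
D^2 f = -12x + 9/2
matching coefficients of g against c_0 f + c_1 Df + … from the top degree down determines the c_i
solution: c_0 = 1, c_1 = 1, c_2 = 2

p(D) = I + D + 2·D^2, i.e. c_0 = 1, c_1 = 1, c_2 = 2


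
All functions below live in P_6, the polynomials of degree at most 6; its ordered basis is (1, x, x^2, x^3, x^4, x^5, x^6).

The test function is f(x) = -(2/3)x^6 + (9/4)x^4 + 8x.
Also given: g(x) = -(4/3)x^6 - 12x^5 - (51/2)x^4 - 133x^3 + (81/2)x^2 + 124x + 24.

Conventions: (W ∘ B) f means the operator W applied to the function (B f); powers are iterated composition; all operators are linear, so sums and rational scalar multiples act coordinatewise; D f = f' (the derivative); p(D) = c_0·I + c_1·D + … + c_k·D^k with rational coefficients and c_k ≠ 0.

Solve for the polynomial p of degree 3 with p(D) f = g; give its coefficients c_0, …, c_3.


c_0 = 2, c_1 = 3, c_2 = 3/2, c_3 = 2

D^0 f = -(2/3)x^6 + (9/4)x^4 + 8x
D^1 f = -4x^5 + 9x^3 + 8
D^2 f = -20x^4 + 27x^2
D^3 f = -80x^3 + 54x
matching coefficients of g against c_0 f + c_1 Df + … from the top degree down determines the c_i
solution: c_0 = 2, c_1 = 3, c_2 = 3/2, c_3 = 2


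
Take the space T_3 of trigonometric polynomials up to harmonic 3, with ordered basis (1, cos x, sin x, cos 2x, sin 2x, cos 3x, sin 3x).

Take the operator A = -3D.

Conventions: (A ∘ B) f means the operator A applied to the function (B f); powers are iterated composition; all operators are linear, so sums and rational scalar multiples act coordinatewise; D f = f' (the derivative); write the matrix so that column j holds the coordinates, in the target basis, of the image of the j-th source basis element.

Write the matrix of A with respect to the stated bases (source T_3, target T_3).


the matrix is [[0, 0, 0, 0, 0, 0, 0]; [0, 0, -3, 0, 0, 0, 0]; [0, 3, 0, 0, 0, 0, 0]; [0, 0, 0, 0, -6, 0, 0]; [0, 0, 0, 6, 0, 0, 0]; [0, 0, 0, 0, 0, 0, -9]; [0, 0, 0, 0, 0, 9, 0]] (rows listed top to bottom)

image of 1: 0
image of cos x: 3sin x
image of sin x: -3cos x
image of cos 2x: 6sin 2x
image of sin 2x: -6cos 2x
image of cos 3x: 9sin 3x
image of sin 3x: -9cos 3x
each image's coordinates form column j of the matrix


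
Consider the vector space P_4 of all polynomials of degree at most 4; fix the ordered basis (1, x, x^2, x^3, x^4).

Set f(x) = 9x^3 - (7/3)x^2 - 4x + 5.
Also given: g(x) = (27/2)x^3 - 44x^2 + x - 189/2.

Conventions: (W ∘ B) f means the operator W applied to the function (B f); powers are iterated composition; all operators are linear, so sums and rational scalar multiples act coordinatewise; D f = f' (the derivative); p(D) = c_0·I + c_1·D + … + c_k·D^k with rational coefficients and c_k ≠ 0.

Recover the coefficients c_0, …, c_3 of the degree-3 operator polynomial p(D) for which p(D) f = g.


D^0 f = 9x^3 - (7/3)x^2 - 4x + 5
D^1 f = 27x^2 - (14/3)x - 4
D^2 f = 54x - 14/3
D^3 f = 54
matching coefficients of g against c_0 f + c_1 Df + … from the top degree down determines the c_i
solution: c_0 = 3/2, c_1 = -3/2, c_2 = 0, c_3 = -2

p(D) = (3/2)·I − (3/2)·D − 2·D^3, i.e. c_0 = 3/2, c_1 = -3/2, c_2 = 0, c_3 = -2


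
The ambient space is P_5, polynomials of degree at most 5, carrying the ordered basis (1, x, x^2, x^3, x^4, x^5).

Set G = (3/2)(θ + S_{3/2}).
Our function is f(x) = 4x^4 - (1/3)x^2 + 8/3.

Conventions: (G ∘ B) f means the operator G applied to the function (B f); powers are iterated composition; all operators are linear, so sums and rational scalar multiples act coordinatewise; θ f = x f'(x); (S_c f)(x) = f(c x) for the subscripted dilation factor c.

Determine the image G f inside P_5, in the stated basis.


the image equals g(x) = (435/8)x^4 - (17/8)x^2 + 4

θ f = 16x^4 - (2/3)x^2
S_{3/2} f = (81/4)x^4 - (3/4)x^2 + 8/3
(θ + S_{3/2}) f = (145/4)x^4 - (17/12)x^2 + 8/3
((3/2)(θ + S_{3/2})) f = (435/8)x^4 - (17/8)x^2 + 4


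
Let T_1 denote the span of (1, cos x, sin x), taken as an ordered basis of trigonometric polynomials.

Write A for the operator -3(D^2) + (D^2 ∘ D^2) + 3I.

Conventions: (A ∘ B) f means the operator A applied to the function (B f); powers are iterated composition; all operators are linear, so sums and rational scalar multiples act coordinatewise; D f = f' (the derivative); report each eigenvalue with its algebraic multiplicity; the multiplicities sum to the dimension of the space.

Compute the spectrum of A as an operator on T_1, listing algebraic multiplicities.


λ = 3 (multiplicity 1), λ = 7 (multiplicity 2)

image of 1: 3
image of cos x: 7cos x
image of sin x: 7sin x
the matrix is diagonal; its diagonal is (3, 7, 7)
for a triangular matrix the eigenvalues are the diagonal entries, with algebraic multiplicity their repetition count


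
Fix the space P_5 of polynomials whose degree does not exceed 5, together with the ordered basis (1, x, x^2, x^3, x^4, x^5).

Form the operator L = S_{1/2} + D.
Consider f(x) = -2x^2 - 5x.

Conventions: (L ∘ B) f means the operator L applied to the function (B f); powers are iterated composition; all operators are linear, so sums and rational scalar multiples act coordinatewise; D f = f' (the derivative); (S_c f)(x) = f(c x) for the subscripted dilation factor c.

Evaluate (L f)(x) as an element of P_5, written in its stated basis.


the result is g(x) = -(1/2)x^2 - (13/2)x - 5

S_{1/2} f = -(1/2)x^2 - (5/2)x
D f = -4x - 5
(S_{1/2} + D) f = -(1/2)x^2 - (13/2)x - 5


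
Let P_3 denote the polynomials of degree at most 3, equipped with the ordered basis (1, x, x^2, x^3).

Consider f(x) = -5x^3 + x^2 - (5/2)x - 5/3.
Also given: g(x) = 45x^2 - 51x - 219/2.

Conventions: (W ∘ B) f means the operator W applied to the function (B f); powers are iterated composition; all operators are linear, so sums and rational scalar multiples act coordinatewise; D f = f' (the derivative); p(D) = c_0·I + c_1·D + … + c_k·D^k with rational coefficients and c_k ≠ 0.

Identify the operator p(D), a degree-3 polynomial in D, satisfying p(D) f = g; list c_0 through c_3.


D^0 f = -5x^3 + x^2 - (5/2)x - 5/3
D^1 f = -15x^2 + 2x - 5/2
D^2 f = -30x + 2
D^3 f = -30
matching coefficients of g against c_0 f + c_1 Df + … from the top degree down determines the c_i
solution: c_0 = 0, c_1 = -3, c_2 = 3/2, c_3 = 4

p(D) = -3·D + (3/2)·D^2 + 4·D^3, i.e. c_0 = 0, c_1 = -3, c_2 = 3/2, c_3 = 4


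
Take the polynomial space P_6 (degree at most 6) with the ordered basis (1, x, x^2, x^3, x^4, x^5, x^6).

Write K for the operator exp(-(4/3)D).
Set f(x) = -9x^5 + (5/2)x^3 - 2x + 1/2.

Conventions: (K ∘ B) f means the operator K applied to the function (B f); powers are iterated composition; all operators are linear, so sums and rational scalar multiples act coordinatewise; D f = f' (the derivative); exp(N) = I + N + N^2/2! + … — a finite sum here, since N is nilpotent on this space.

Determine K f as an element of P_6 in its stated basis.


g(x) = -9x^5 + 60x^4 - (315/2)x^3 + (610/3)x^2 - (1178/9)x + 211/6

order-1 term: 60x^4 - 10x^2 + 8/3
order-2 term: -160x^3 + (40/3)x
order-3 term: (640/3)x^2 - 160/27
order-4 term: -(1280/9)x
order-5 term: 1024/27
the series for exp(-(4/3)D) f terminates at order 5
exp(-(4/3)D) f = -9x^5 + 60x^4 - (315/2)x^3 + (610/3)x^2 - (1178/9)x + 211/6


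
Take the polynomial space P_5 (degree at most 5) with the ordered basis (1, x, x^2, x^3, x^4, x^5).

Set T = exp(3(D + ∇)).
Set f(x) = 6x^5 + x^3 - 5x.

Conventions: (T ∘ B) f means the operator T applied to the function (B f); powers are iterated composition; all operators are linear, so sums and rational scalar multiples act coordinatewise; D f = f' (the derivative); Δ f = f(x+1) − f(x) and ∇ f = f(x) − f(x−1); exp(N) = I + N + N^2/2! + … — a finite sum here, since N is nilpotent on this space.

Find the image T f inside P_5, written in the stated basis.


order-1 term: 180x^4 - 180x^3 + 198x^2 - 99x - 9
order-2 term: 2160x^3 - 3240x^2 + 3078x - 1134
order-3 term: 12960x^2 - 19440x + 11556
order-4 term: 38880x - 38880
order-5 term: 46656
the series for exp(3(D + ∇)) f terminates at order 5
exp(3(D + ∇)) f = 6x^5 + 180x^4 + 1981x^3 + 9918x^2 + 22414x + 18189

the image equals g(x) = 6x^5 + 180x^4 + 1981x^3 + 9918x^2 + 22414x + 18189


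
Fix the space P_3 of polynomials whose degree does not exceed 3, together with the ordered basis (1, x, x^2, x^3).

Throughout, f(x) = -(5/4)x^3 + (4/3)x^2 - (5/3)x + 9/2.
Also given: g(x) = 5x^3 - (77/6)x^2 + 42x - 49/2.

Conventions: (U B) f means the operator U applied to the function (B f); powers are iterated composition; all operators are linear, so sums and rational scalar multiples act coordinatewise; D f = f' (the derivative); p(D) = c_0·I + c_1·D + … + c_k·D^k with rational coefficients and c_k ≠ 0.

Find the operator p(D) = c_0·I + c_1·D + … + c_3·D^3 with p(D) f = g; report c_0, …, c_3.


p(D) = -4·I + 2·D − 4·D^2 − D^3, i.e. c_0 = -4, c_1 = 2, c_2 = -4, c_3 = -1

D^0 f = -(5/4)x^3 + (4/3)x^2 - (5/3)x + 9/2
D^1 f = -(15/4)x^2 + (8/3)x - 5/3
D^2 f = -(15/2)x + 8/3
D^3 f = -15/2
matching coefficients of g against c_0 f + c_1 Df + … from the top degree down determines the c_i
solution: c_0 = -4, c_1 = 2, c_2 = -4, c_3 = -1


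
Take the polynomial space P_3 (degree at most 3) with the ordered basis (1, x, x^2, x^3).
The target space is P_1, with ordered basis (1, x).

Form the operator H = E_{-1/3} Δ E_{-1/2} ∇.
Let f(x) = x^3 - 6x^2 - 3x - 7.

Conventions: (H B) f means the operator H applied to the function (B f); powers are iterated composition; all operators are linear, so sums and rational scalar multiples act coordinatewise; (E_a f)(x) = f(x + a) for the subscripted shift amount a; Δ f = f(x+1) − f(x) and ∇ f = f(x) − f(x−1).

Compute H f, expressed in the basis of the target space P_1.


g(x) = 6x - 17

∇ f = 3x^2 - 15x + 4
E_{-1/2} ∇ f = 3x^2 - 18x + 49/4
Δ E_{-1/2} ∇ f = 6x - 15
E_{-1/3} Δ E_{-1/2} ∇ f = 6x - 17


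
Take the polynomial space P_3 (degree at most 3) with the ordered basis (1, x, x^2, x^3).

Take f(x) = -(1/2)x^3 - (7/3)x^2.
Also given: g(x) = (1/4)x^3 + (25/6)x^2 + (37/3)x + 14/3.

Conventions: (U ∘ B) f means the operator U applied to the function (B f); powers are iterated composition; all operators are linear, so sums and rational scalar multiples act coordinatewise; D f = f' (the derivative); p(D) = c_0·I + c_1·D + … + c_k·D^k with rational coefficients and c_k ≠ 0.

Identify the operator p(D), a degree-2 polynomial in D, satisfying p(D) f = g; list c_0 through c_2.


p(D) = -(1/2)·I − 2·D − D^2, i.e. c_0 = -1/2, c_1 = -2, c_2 = -1

D^0 f = -(1/2)x^3 - (7/3)x^2
D^1 f = -(3/2)x^2 - (14/3)x
D^2 f = -3x - 14/3
matching coefficients of g against c_0 f + c_1 Df + … from the top degree down determines the c_i
solution: c_0 = -1/2, c_1 = -2, c_2 = -1


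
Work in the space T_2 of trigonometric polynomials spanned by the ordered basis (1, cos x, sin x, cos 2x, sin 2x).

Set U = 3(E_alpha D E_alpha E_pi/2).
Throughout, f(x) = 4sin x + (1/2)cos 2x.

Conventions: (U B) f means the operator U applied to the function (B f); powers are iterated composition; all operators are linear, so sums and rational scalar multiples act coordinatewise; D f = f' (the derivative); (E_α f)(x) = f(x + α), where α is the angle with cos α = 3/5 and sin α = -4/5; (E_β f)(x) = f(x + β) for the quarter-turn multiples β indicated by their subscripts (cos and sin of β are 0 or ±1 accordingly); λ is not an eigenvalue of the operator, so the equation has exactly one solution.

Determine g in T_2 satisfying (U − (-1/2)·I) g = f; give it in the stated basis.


the image equals g(x) = -(1152/1009)cos x + (536/1009)sin x + (4657/98689)cos 2x + (6324/98689)sin 2x

write g with unknown coordinates in the stated basis and equate coefficients in (U − (-1/2)·I) g = f
solving from the highest basis element down gives g = -(1152/1009)cos x + (536/1009)sin x + (4657/98689)cos 2x + (6324/98689)sin 2x
check: U g = (576/1009)cos x + (3768/1009)sin x + (47016/98689)cos 2x - (3162/98689)sin 2x
so U g − (-1/2)·g = 4sin x + (1/2)cos 2x = f ✓


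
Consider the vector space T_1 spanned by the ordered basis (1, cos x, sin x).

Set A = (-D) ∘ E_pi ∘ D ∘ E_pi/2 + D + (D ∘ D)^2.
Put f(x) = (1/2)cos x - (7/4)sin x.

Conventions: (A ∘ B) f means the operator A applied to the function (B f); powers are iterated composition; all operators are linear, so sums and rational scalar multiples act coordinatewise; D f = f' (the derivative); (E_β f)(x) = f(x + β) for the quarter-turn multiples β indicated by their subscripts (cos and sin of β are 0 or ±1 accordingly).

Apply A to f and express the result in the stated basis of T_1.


E_pi/2 f = -(7/4)cos x - (1/2)sin x
D E_pi/2 f = -(1/2)cos x + (7/4)sin x
E_pi D E_pi/2 f = (1/2)cos x - (7/4)sin x
D (E_pi ∘ D ∘ E_pi/2) f = -(7/4)cos x - (1/2)sin x
(-D) (E_pi ∘ D ∘ E_pi/2) f = (7/4)cos x + (1/2)sin x
D f = -(7/4)cos x - (1/2)sin x
D f = -(7/4)cos x - (1/2)sin x
D D f = -(1/2)cos x + (7/4)sin x
D (D ∘ D) f = (7/4)cos x + (1/2)sin x
D D (D ∘ D) f = (1/2)cos x - (7/4)sin x
((-D) ∘ E_pi ∘ D ∘ E_pi/2 + D + (D ∘ D)^2) f = (1/2)cos x - (7/4)sin x

the result is g(x) = (1/2)cos x - (7/4)sin x


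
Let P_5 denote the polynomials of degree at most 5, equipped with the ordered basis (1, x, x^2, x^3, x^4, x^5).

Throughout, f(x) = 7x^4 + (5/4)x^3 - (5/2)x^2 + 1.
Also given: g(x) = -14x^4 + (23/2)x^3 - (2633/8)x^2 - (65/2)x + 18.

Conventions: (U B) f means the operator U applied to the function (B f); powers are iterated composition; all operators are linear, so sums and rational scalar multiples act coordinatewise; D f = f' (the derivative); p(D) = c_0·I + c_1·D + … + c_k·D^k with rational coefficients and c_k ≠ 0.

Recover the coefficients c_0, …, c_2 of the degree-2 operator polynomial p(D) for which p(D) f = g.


D^0 f = 7x^4 + (5/4)x^3 - (5/2)x^2 + 1
D^1 f = 28x^3 + (15/4)x^2 - 5x
D^2 f = 84x^2 + (15/2)x - 5
matching coefficients of g against c_0 f + c_1 Df + … from the top degree down determines the c_i
solution: c_0 = -2, c_1 = 1/2, c_2 = -4

p(D) = -2·I + (1/2)·D − 4·D^2, i.e. c_0 = -2, c_1 = 1/2, c_2 = -4


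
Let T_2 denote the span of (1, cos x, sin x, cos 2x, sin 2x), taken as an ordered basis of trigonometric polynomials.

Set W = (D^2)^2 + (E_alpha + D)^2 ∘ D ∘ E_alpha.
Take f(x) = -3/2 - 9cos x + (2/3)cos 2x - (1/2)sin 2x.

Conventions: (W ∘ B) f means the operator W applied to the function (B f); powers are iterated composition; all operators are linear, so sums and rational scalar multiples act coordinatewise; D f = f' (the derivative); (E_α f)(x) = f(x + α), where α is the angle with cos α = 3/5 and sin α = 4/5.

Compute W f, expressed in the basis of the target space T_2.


D f = 9sin x - cos 2x - (4/3)sin 2x
D D f = 9cos x - (8/3)cos 2x + 2sin 2x
D D^2 f = -9sin x + 4cos 2x + (16/3)sin 2x
D D D^2 f = -9cos x + (32/3)cos 2x - 8sin 2x
E_alpha f = -3/2 - (27/5)cos x + (36/5)sin x - (2/3)cos 2x - (1/2)sin 2x
D E_alpha f = (36/5)cos x + (27/5)sin x - cos 2x + (4/3)sin 2x
E_alpha (D ∘ E_alpha) f = (216/25)cos x - (63/25)sin x + (39/25)cos 2x + (44/75)sin 2x
D (D ∘ E_alpha) f = (27/5)cos x - (36/5)sin x + (8/3)cos 2x + 2sin 2x
(E_alpha + D) (D ∘ E_alpha) f = (351/25)cos x - (243/25)sin x + (317/75)cos 2x + (194/75)sin 2x
E_alpha (E_alpha + D) (D ∘ E_alpha) f = (81/125)cos x - (2133/125)sin x + (2437/1875)cos 2x - (8966/1875)sin 2x
D (E_alpha + D) (D ∘ E_alpha) f = -(243/25)cos x - (351/25)sin x + (388/75)cos 2x - (634/75)sin 2x
(E_alpha + D) (E_alpha + D) (D ∘ E_alpha) f = -(1134/125)cos x - (3888/125)sin x + (12137/1875)cos 2x - (8272/625)sin 2x
((D^2)^2 + (E_alpha + D)^2 ∘ D ∘ E_alpha) f = -(2259/125)cos x - (3888/125)sin x + (32137/1875)cos 2x - (13272/625)sin 2x

g(x) = -(2259/125)cos x - (3888/125)sin x + (32137/1875)cos 2x - (13272/625)sin 2x


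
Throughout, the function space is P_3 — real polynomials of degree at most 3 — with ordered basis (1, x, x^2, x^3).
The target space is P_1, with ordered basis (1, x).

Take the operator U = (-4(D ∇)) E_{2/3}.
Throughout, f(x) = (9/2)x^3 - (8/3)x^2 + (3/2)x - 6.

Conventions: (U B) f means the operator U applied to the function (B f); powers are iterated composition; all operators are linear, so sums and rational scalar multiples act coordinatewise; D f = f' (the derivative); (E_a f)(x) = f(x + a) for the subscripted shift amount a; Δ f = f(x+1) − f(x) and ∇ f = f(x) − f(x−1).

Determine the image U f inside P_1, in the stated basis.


E_{2/3} f = (9/2)x^3 + (19/3)x^2 + (71/18)x - 131/27
∇ E_{2/3} f = (27/2)x^2 - (5/6)x + 19/9
D ∇ E_{2/3} f = 27x - 5/6
(-4(D ∇)) E_{2/3} f = -108x + 10/3

the result is g(x) = -108x + 10/3


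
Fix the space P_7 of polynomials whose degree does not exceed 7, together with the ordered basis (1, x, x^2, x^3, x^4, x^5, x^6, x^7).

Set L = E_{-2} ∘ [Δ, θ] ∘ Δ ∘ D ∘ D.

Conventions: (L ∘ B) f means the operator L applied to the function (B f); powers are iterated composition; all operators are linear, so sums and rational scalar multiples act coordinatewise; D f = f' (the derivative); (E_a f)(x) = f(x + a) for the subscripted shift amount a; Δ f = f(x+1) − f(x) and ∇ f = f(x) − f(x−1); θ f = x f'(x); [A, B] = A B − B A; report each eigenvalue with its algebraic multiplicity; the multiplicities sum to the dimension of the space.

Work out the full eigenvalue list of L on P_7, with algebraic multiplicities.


λ = 0 (multiplicity 8)

image of 1: 0
image of x: 0
image of x^2: 0
image of x^3: 0
image of x^4: 24
image of x^5: 120x - 60
image of x^6: 360x^2 - 360x + 120
image of x^7: 840x^3 - 1260x^2 + 840x - 210
the matrix is upper triangular; its diagonal is (0, 0, 0, 0, 0, 0, 0, 0)
for a triangular matrix the eigenvalues are the diagonal entries, with algebraic multiplicity their repetition count


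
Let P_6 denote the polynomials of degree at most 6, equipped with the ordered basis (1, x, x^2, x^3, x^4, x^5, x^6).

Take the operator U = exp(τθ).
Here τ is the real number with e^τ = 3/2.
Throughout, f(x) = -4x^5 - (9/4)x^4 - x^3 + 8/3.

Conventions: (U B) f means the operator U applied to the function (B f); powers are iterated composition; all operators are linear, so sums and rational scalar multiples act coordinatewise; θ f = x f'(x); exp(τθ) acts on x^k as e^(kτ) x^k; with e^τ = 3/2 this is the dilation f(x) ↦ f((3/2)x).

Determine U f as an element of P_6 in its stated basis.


the image equals g(x) = -(243/8)x^5 - (729/64)x^4 - (27/8)x^3 + 8/3

exp(τθ) x^k = e^(kτ) x^k; with e^τ = 3/2 this sends x^k to (3/2)^k x^k
x^3 ↦ 27/8 x^3
x^4 ↦ 81/16 x^4
x^5 ↦ 243/32 x^5
applying this coordinatewise to f: exp(τθ) f = -(243/8)x^5 - (729/64)x^4 - (27/8)x^3 + 8/3


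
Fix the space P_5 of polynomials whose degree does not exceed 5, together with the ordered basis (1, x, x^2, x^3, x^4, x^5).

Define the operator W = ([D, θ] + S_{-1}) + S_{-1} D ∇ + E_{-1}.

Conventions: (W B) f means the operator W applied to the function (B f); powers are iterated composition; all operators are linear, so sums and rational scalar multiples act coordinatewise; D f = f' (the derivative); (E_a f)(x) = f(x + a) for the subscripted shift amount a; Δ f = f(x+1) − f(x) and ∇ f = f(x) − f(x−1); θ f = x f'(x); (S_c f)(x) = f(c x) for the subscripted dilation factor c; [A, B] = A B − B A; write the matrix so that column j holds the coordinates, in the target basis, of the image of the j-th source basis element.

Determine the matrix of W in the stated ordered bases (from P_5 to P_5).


the matrix is [[2, 0, 3, -4, 5, -6]; [0, 0, 0, -3, 8, -15]; [0, 0, 2, 0, 18, -40]; [0, 0, 0, 0, 0, -10]; [0, 0, 0, 0, 2, 0]; [0, 0, 0, 0, 0, 0]] (rows listed top to bottom)

image of 1: 2
image of x: 0
image of x^2: 2x^2 + 3
image of x^3: -3x - 4
image of x^4: 2x^4 + 18x^2 + 8x + 5
image of x^5: -10x^3 - 40x^2 - 15x - 6
each image's coordinates form column j of the matrix


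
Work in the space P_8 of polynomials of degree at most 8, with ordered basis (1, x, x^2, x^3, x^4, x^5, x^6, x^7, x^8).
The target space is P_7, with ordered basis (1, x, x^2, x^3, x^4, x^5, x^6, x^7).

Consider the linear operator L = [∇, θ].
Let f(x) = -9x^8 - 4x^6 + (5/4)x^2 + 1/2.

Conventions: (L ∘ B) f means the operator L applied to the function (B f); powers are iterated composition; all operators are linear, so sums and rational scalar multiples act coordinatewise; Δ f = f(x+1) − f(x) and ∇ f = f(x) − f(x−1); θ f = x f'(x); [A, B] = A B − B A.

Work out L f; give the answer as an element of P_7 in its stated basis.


θ f = -72x^8 - 24x^6 + (5/2)x^2
∇ θ f = -576x^7 + 2016x^6 - 4176x^5 + 5400x^4 - 4512x^3 + 2376x^2 - 715x + 187/2
∇ f = -72x^7 + 252x^6 - 528x^5 + 690x^4 - 584x^3 + 312x^2 - (187/2)x + 47/4
θ ∇ f = -504x^7 + 1512x^6 - 2640x^5 + 2760x^4 - 1752x^3 + 624x^2 - (187/2)x
[∇, θ] f = -72x^7 + 504x^6 - 1536x^5 + 2640x^4 - 2760x^3 + 1752x^2 - (1243/2)x + 187/2

the result is g(x) = -72x^7 + 504x^6 - 1536x^5 + 2640x^4 - 2760x^3 + 1752x^2 - (1243/2)x + 187/2


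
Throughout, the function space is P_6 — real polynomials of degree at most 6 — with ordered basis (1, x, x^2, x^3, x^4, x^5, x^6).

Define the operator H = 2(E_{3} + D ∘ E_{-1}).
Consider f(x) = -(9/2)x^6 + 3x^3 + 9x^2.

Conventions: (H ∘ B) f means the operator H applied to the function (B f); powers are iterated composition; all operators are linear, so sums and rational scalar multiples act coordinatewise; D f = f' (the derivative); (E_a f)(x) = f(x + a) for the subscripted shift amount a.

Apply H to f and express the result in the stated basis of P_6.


the result is g(x) = -9x^6 - 216x^5 - 945x^4 - 5394x^3 - 10305x^2 - 13122x - 6201

E_{3} f = -(9/2)x^6 - 81x^5 - (1215/2)x^4 - 2427x^3 - (10863/2)x^2 - 6426x - 6237/2
E_{-1} f = -(9/2)x^6 + 27x^5 - (135/2)x^4 + 93x^3 - (135/2)x^2 + 18x + 3/2
D E_{-1} f = -27x^5 + 135x^4 - 270x^3 + 279x^2 - 135x + 18
(E_{3} + D ∘ E_{-1}) f = -(9/2)x^6 - 108x^5 - (945/2)x^4 - 2697x^3 - (10305/2)x^2 - 6561x - 6201/2
(2(E_{3} + D ∘ E_{-1})) f = -9x^6 - 216x^5 - 945x^4 - 5394x^3 - 10305x^2 - 13122x - 6201


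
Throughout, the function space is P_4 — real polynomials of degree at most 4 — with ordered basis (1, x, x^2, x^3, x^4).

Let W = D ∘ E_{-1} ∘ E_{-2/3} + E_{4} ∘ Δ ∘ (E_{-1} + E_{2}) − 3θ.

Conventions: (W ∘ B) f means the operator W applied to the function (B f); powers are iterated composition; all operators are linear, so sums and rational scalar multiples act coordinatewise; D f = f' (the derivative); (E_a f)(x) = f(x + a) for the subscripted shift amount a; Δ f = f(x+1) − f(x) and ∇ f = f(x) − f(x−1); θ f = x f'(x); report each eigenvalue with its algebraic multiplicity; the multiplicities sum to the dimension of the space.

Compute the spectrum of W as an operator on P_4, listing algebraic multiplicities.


λ = -12 (multiplicity 1), λ = -9 (multiplicity 1), λ = -6 (multiplicity 1), λ = -3 (multiplicity 1), λ = 0 (multiplicity 1)

image of 1: 0
image of x: -3x + 3
image of x^2: -6x^2 + 6x + 50/3
image of x^3: -9x^3 + 9x^2 + 50x + 517/3
image of x^4: -12x^4 + 12x^3 + 100x^2 + (2068/3)x + 34060/27
the matrix is upper triangular; its diagonal is (0, -3, -6, -9, -12)
for a triangular matrix the eigenvalues are the diagonal entries, with algebraic multiplicity their repetition count


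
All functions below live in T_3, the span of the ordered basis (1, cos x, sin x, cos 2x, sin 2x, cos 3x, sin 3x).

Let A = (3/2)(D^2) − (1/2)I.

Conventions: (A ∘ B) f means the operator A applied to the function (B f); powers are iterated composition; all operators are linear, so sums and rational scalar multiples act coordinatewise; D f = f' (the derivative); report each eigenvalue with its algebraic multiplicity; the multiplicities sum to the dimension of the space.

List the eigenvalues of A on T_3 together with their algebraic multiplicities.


λ = -14 (multiplicity 2), λ = -13/2 (multiplicity 2), λ = -2 (multiplicity 2), λ = -1/2 (multiplicity 1)

image of 1: -1/2
image of cos x: -2cos x
image of sin x: -2sin x
image of cos 2x: -(13/2)cos 2x
image of sin 2x: -(13/2)sin 2x
image of cos 3x: -14cos 3x
image of sin 3x: -14sin 3x
the matrix is diagonal; its diagonal is (-1/2, -2, -2, -13/2, -13/2, -14, -14)
for a triangular matrix the eigenvalues are the diagonal entries, with algebraic multiplicity their repetition count


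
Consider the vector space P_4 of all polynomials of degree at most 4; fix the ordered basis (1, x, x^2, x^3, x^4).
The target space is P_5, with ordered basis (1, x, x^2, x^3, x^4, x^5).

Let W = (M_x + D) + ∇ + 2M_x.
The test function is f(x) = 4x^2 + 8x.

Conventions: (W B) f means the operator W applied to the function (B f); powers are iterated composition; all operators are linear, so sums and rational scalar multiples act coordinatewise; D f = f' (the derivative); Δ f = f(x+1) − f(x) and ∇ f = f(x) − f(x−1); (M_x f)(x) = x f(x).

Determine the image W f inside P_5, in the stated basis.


g(x) = 12x^3 + 24x^2 + 16x + 12

M_x f = 4x^3 + 8x^2
D f = 8x + 8
(M_x + D) f = 4x^3 + 8x^2 + 8x + 8
∇ f = 8x + 4
M_x f = 4x^3 + 8x^2
(2M_x) f = 8x^3 + 16x^2
((M_x + D) + ∇ + 2M_x) f = 12x^3 + 24x^2 + 16x + 12


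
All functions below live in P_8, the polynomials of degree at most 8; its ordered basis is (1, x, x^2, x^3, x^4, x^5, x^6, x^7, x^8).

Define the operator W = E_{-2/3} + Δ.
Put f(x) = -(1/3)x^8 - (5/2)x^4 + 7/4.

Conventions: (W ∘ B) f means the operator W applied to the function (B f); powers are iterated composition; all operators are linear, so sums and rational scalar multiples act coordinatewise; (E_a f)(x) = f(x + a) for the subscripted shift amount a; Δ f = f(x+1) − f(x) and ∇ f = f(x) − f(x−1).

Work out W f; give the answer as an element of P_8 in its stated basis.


g(x) = -(1/3)x^8 - (8/9)x^7 - (364/27)x^6 - (1064/81)x^5 - (14795/486)x^4 - (14246/729)x^3 - (69589/2187)x^2 - (62642/6561)x - 125197/78732

E_{-2/3} f = -(1/3)x^8 + (16/9)x^7 - (112/27)x^6 + (448/81)x^5 - (3455/486)x^4 + (6652/729)x^3 - (16372/2187)x^2 + (20464/6561)x + 97877/78732
Δ f = -(8/3)x^7 - (28/3)x^6 - (56/3)x^5 - (70/3)x^4 - (86/3)x^3 - (73/3)x^2 - (38/3)x - 17/6
(E_{-2/3} + Δ) f = -(1/3)x^8 - (8/9)x^7 - (364/27)x^6 - (1064/81)x^5 - (14795/486)x^4 - (14246/729)x^3 - (69589/2187)x^2 - (62642/6561)x - 125197/78732


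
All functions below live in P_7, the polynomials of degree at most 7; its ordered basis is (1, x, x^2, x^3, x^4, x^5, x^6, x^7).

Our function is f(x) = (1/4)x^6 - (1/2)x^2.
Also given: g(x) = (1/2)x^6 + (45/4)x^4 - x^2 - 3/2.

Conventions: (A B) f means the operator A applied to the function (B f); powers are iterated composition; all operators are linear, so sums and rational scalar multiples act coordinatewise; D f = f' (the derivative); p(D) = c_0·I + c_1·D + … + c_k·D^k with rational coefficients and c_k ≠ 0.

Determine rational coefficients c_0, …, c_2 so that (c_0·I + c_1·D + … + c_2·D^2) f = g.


p(D) = 2·I + (3/2)·D^2, i.e. c_0 = 2, c_1 = 0, c_2 = 3/2

D^0 f = (1/4)x^6 - (1/2)x^2
D^1 f = (3/2)x^5 - x
D^2 f = (15/2)x^4 - 1
matching coefficients of g against c_0 f + c_1 Df + … from the top degree down determines the c_i
solution: c_0 = 2, c_1 = 0, c_2 = 3/2


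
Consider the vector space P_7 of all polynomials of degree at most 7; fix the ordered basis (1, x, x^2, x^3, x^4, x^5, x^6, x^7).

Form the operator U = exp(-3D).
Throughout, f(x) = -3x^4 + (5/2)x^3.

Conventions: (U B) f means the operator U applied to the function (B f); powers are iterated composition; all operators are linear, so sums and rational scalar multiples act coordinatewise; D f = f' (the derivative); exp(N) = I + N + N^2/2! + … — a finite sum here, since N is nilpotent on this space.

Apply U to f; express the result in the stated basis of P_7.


the result is g(x) = -3x^4 + (77/2)x^3 - (369/2)x^2 + (783/2)x - 621/2

order-1 term: 36x^3 - (45/2)x^2
order-2 term: -162x^2 + (135/2)x
order-3 term: 324x - 135/2
order-4 term: -243
the series for exp(-3D) f terminates at order 4
exp(-3D) f = -3x^4 + (77/2)x^3 - (369/2)x^2 + (783/2)x - 621/2


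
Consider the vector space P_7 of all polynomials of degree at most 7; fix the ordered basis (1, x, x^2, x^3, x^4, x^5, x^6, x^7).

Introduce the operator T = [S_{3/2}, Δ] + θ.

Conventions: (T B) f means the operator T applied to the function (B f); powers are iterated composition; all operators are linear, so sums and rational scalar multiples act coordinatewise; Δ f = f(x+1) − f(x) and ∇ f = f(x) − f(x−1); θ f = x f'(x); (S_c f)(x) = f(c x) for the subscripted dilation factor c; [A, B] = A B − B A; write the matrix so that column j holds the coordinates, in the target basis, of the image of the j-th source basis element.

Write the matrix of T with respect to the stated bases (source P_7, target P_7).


image of 1: 0
image of x: x - 1/2
image of x^2: 2x^2 - (3/2)x - 5/4
image of x^3: 3x^3 - (27/8)x^2 - (45/8)x - 19/8
image of x^4: 4x^4 - (27/4)x^3 - (135/8)x^2 - (57/4)x - 65/16
image of x^5: 5x^5 - (405/32)x^4 - (675/16)x^3 - (855/16)x^2 - (975/32)x - 211/32
image of x^6: 6x^6 - (729/32)x^5 - (6075/64)x^4 - (2565/16)x^3 - (8775/64)x^2 - (1899/32)x - 665/64
image of x^7: 7x^7 - (5103/128)x^6 - (25515/128)x^5 - (53865/128)x^4 - (61425/128)x^3 - (39879/128)x^2 - (13965/128)x - 2059/128
each image's coordinates form column j of the matrix

the matrix is [[0, -1/2, -5/4, -19/8, -65/16, -211/32, -665/64, -2059/128]; [0, 1, -3/2, -45/8, -57/4, -975/32, -1899/32, -13965/128]; [0, 0, 2, -27/8, -135/8, -855/16, -8775/64, -39879/128]; [0, 0, 0, 3, -27/4, -675/16, -2565/16, -61425/128]; [0, 0, 0, 0, 4, -405/32, -6075/64, -53865/128]; [0, 0, 0, 0, 0, 5, -729/32, -25515/128]; [0, 0, 0, 0, 0, 0, 6, -5103/128]; [0, 0, 0, 0, 0, 0, 0, 7]] (rows listed top to bottom)
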